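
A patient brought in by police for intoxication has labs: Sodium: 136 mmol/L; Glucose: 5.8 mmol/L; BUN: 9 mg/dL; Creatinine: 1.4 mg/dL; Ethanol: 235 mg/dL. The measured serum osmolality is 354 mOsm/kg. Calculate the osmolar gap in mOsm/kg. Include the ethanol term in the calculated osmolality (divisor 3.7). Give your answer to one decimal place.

9.5 mOsm/kg

Calculated osmolality = 2·Na + glucose + BUN/2.8 + ethanol/3.7
= 2·136 + 5.8 + 9/2.8 + 235/3.7
= 272 + 5.80 + 3.21 + 63.51
= 344.52 mOsm/kg ≈ 344.5 mOsm/kg
Osmolar gap = measured − calculated = 354 − 344.5 = 9.5 mOsm/kg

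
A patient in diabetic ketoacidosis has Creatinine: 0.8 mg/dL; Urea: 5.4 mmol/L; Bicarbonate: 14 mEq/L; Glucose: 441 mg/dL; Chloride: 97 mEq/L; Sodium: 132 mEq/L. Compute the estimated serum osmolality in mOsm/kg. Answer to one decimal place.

293.9 mOsm/kg

Calculated osmolality = 2·Na + glucose/18 + urea
= 2·132 + 441/18 + 5.4
= 264 + 24.50 + 5.40
= 293.9 mOsm/kg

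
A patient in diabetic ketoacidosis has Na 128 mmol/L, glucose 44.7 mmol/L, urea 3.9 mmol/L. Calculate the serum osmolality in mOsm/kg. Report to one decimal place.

304.6 mOsm/kg

Calculated osmolality = 2·Na + glucose + urea
= 2·128 + 44.7 + 3.9
= 256 + 44.70 + 3.90
= 304.6 mOsm/kg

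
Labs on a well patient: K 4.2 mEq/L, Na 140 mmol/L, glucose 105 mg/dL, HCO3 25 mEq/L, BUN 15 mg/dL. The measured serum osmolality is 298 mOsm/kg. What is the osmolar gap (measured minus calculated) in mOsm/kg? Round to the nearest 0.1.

Calculated osmolality = 2·Na + glucose/18 + BUN/2.8
= 2·140 + 105/18 + 15/2.8
= 280 + 5.83 + 5.36
= 291.19 mOsm/kg ≈ 291.2 mOsm/kg
Osmolar gap = measured − calculated = 298 − 291.2 = 6.8 mOsm/kg

6.8 mOsm/kg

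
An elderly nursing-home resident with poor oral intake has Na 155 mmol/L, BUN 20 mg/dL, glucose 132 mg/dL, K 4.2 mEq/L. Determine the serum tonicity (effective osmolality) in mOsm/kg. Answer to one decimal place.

317.3 mOsm/kg

Effective osmolality excludes urea (freely permeant across cell membranes):
2·Na + glucose/18
= 2·155 + 132/18
= 310 + 7.33
= 317.33 mOsm/kg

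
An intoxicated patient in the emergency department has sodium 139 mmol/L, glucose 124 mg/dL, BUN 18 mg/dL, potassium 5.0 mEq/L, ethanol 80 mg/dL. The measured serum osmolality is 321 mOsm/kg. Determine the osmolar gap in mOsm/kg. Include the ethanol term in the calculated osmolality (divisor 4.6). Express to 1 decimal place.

Calculated osmolality = 2·Na + glucose/18 + BUN/2.8 + ethanol/4.6
= 2·139 + 124/18 + 18/2.8 + 80/4.6
= 278 + 6.89 + 6.43 + 17.39
= 308.71 mOsm/kg ≈ 308.7 mOsm/kg
Osmolar gap = measured − calculated = 321 − 308.7 = 12.3 mOsm/kg

12.3 mOsm/kg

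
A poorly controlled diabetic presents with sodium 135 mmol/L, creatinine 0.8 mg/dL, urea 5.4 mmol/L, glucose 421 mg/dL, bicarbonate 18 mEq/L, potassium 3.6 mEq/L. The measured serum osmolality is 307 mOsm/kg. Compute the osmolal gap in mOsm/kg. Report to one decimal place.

8.2 mOsm/kg

Calculated osmolality = 2·Na + glucose/18 + urea
= 2·135 + 421/18 + 5.4
= 270 + 23.39 + 5.40
= 298.79 mOsm/kg ≈ 298.8 mOsm/kg
Osmolar gap = measured − calculated = 307 − 298.8 = 8.2 mOsm/kg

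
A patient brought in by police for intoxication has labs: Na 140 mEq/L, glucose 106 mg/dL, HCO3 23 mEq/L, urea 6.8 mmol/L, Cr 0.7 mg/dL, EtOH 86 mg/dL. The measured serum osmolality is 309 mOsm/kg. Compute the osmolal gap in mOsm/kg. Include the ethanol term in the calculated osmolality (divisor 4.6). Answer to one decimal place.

Calculated osmolality = 2·Na + glucose/18 + urea + ethanol/4.6
= 2·140 + 106/18 + 6.8 + 86/4.6
= 280 + 5.89 + 6.80 + 18.70
= 311.39 mOsm/kg ≈ 311.4 mOsm/kg
Osmolar gap = measured − calculated = 309 − 311.4 = -2.4 mOsm/kg

-2.4 mOsm/kg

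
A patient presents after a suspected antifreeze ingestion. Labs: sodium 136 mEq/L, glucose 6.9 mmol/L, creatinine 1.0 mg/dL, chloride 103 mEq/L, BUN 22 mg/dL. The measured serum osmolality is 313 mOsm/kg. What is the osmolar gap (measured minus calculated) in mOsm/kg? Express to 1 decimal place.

Calculated osmolality = 2·Na + glucose + BUN/2.8
= 2·136 + 6.9 + 22/2.8
= 272 + 6.90 + 7.86
= 286.76 mOsm/kg ≈ 286.8 mOsm/kg
Osmolar gap = measured − calculated = 313 − 286.8 = 26.2 mOsm/kg

26.2 mOsm/kg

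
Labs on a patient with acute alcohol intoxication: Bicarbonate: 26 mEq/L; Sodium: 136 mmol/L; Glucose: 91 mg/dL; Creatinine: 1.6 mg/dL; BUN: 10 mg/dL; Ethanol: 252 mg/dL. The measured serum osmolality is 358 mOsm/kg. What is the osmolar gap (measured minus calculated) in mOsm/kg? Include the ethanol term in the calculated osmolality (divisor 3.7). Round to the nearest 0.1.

Calculated osmolality = 2·Na + glucose/18 + BUN/2.8 + ethanol/3.7
= 2·136 + 91/18 + 10/2.8 + 252/3.7
= 272 + 5.06 + 3.57 + 68.11
= 348.74 mOsm/kg ≈ 348.7 mOsm/kg
Osmolar gap = measured − calculated = 358 − 348.7 = 9.3 mOsm/kg

9.3 mOsm/kg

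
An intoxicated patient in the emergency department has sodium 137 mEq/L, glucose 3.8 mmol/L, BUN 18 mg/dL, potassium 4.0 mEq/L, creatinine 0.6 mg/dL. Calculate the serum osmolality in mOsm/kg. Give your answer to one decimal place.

284.2 mOsm/kg

Calculated osmolality = 2·Na + glucose + BUN/2.8
= 2·137 + 3.8 + 18/2.8
= 274 + 3.80 + 6.43
= 284.23 mOsm/kg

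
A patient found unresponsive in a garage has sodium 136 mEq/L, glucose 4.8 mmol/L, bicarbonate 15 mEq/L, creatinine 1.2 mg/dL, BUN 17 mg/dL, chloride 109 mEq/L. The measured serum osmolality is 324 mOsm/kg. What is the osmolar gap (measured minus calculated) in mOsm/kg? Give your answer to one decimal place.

41.1 mOsm/kg

Calculated osmolality = 2·Na + glucose + BUN/2.8
= 2·136 + 4.8 + 17/2.8
= 272 + 4.80 + 6.07
= 282.87 mOsm/kg ≈ 282.9 mOsm/kg
Osmolar gap = measured − calculated = 324 − 282.9 = 41.1 mOsm/kg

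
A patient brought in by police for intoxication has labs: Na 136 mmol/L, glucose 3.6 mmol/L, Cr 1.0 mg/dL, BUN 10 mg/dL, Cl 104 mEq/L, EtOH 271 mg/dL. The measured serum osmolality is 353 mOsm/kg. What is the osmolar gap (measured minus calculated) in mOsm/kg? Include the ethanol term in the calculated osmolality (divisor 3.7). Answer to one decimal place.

Calculated osmolality = 2·Na + glucose + BUN/2.8 + ethanol/3.7
= 2·136 + 3.6 + 10/2.8 + 271/3.7
= 272 + 3.60 + 3.57 + 73.24
= 352.41 mOsm/kg ≈ 352.4 mOsm/kg
Osmolar gap = measured − calculated = 353 − 352.4 = 0.6 mOsm/kg

0.6 mOsm/kg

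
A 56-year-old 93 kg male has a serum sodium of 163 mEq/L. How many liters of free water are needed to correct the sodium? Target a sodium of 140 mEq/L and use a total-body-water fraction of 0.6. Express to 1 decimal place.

9.2 L

TBW = 0.6 · 93 = 55.8 L
Free water deficit = TBW · (Na/140 − 1)
= 55.8 · (163/140 − 1)
= 55.8 · 0.1643
= 9.17 L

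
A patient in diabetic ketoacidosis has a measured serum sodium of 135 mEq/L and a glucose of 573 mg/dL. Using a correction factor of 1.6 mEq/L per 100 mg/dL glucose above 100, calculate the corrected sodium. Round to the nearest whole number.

Corrected Na = measured Na + 1.6 · (glucose − 100)/100
= 135 + 1.6 · (573 − 100)/100
= 135 + 7.6
= 142.6 mEq/L

143 mEq/L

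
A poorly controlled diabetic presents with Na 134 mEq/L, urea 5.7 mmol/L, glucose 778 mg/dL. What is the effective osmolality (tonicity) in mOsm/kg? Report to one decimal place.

311.2 mOsm/kg

Effective osmolality excludes urea (freely permeant across cell membranes):
2·Na + glucose/18
= 2·134 + 778/18
= 268 + 43.22
= 311.22 mOsm/kg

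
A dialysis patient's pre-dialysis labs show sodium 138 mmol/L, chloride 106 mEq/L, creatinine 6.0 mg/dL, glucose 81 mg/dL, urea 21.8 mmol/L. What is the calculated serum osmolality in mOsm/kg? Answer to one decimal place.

Calculated osmolality = 2·Na + glucose/18 + urea
= 2·138 + 81/18 + 21.8
= 276 + 4.50 + 21.80
= 302.3 mOsm/kg

302.3 mOsm/kg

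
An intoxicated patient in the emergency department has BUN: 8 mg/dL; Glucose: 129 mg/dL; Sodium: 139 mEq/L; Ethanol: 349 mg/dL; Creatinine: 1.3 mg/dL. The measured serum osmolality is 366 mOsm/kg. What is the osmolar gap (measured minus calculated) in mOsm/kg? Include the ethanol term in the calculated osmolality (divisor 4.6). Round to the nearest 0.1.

2.1 mOsm/kg

Calculated osmolality = 2·Na + glucose/18 + BUN/2.8 + ethanol/4.6
= 2·139 + 129/18 + 8/2.8 + 349/4.6
= 278 + 7.17 + 2.86 + 75.87
= 363.9 mOsm/kg ≈ 363.9 mOsm/kg
Osmolar gap = measured − calculated = 366 − 363.9 = 2.1 mOsm/kg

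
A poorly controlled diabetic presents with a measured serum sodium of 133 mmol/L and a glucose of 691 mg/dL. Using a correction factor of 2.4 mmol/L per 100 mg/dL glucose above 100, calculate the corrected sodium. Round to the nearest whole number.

Corrected Na = measured Na + 2.4 · (glucose − 100)/100
= 133 + 2.4 · (691 − 100)/100
= 133 + 14.2
= 147.2 mmol/L

147 mmol/L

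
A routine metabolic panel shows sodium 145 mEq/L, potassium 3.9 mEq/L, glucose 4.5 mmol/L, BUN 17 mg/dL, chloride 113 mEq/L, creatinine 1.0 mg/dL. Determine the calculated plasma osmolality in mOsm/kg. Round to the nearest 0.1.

300.6 mOsm/kg

Calculated osmolality = 2·Na + glucose + BUN/2.8
= 2·145 + 4.5 + 17/2.8
= 290 + 4.50 + 6.07
= 300.57 mOsm/kg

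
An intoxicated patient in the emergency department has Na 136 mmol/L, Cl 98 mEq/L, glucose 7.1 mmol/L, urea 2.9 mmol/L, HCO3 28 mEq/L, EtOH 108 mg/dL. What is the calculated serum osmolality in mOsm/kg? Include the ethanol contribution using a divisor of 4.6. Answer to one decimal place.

305.5 mOsm/kg

Calculated osmolality = 2·Na + glucose + urea + ethanol/4.6
= 2·136 + 7.1 + 2.9 + 108/4.6
= 272 + 7.10 + 2.90 + 23.48
= 305.48 mOsm/kg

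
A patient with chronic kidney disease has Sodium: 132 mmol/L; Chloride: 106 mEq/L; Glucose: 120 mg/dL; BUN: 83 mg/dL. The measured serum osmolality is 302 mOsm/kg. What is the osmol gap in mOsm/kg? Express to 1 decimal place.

Calculated osmolality = 2·Na + glucose/18 + BUN/2.8
= 2·132 + 120/18 + 83/2.8
= 264 + 6.67 + 29.64
= 300.31 mOsm/kg ≈ 300.3 mOsm/kg
Osmolar gap = measured − calculated = 302 − 300.3 = 1.7 mOsm/kg

1.7 mOsm/kg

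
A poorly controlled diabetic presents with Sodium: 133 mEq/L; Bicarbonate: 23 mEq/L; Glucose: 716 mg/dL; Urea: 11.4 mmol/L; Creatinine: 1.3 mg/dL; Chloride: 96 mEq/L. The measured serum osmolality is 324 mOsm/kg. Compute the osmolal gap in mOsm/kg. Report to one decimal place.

Calculated osmolality = 2·Na + glucose/18 + urea
= 2·133 + 716/18 + 11.4
= 266 + 39.78 + 11.40
= 317.18 mOsm/kg ≈ 317.2 mOsm/kg
Osmolar gap = measured − calculated = 324 − 317.2 = 6.8 mOsm/kg

6.8 mOsm/kg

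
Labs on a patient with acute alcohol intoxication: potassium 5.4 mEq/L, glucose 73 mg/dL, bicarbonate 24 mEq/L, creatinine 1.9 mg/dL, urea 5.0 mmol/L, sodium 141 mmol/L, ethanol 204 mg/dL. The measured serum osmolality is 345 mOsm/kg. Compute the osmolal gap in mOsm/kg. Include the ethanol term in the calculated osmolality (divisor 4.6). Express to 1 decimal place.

Calculated osmolality = 2·Na + glucose/18 + urea + ethanol/4.6
= 2·141 + 73/18 + 5 + 204/4.6
= 282 + 4.06 + 5 + 44.35
= 335.41 mOsm/kg ≈ 335.4 mOsm/kg
Osmolar gap = measured − calculated = 345 − 335.4 = 9.6 mOsm/kg

9.6 mOsm/kg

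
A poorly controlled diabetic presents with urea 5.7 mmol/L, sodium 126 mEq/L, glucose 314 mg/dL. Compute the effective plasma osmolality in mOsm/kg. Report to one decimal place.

269.4 mOsm/kg

Effective osmolality excludes urea (freely permeant across cell membranes):
2·Na + glucose/18
= 2·126 + 314/18
= 252 + 17.44
= 269.44 mOsm/kg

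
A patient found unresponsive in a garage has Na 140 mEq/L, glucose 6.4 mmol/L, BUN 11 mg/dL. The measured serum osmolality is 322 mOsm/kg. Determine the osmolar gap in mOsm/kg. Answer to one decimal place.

Calculated osmolality = 2·Na + glucose + BUN/2.8
= 2·140 + 6.4 + 11/2.8
= 280 + 6.40 + 3.93
= 290.33 mOsm/kg ≈ 290.3 mOsm/kg
Osmolar gap = measured − calculated = 322 − 290.3 = 31.7 mOsm/kg

31.7 mOsm/kg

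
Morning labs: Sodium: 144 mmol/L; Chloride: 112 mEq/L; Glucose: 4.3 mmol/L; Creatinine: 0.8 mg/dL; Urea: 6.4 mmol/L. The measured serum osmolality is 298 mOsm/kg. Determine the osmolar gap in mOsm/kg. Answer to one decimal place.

Calculated osmolality = 2·Na + glucose + urea
= 2·144 + 4.3 + 6.4
= 288 + 4.30 + 6.40
= 298.7 mOsm/kg ≈ 298.7 mOsm/kg
Osmolar gap = measured − calculated = 298 − 298.7 = -0.7 mOsm/kg

-0.7 mOsm/kg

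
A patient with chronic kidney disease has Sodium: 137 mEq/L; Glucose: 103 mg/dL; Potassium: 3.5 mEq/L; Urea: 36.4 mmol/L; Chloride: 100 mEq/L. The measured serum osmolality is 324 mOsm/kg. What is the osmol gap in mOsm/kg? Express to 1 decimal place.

Calculated osmolality = 2·Na + glucose/18 + urea
= 2·137 + 103/18 + 36.4
= 274 + 5.72 + 36.40
= 316.12 mOsm/kg ≈ 316.1 mOsm/kg
Osmolar gap = measured − calculated = 324 − 316.1 = 7.9 mOsm/kg

7.9 mOsm/kg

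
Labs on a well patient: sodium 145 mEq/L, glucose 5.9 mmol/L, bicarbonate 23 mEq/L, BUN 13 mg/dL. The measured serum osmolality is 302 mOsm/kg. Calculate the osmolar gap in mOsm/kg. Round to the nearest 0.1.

1.5 mOsm/kg

Calculated osmolality = 2·Na + glucose + BUN/2.8
= 2·145 + 5.9 + 13/2.8
= 290 + 5.90 + 4.64
= 300.54 mOsm/kg ≈ 300.5 mOsm/kg
Osmolar gap = measured − calculated = 302 − 300.5 = 1.5 mOsm/kg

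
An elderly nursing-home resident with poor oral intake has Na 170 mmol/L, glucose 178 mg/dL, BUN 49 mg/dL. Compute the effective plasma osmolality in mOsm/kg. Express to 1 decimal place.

349.9 mOsm/kg

Effective osmolality excludes urea (freely permeant across cell membranes):
2·Na + glucose/18
= 2·170 + 178/18
= 340 + 9.89
= 349.89 mOsm/kg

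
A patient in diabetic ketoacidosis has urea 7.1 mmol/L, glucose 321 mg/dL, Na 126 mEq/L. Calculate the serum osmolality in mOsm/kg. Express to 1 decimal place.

276.9 mOsm/kg

Calculated osmolality = 2·Na + glucose/18 + urea
= 2·126 + 321/18 + 7.1
= 252 + 17.83 + 7.10
= 276.93 mOsm/kg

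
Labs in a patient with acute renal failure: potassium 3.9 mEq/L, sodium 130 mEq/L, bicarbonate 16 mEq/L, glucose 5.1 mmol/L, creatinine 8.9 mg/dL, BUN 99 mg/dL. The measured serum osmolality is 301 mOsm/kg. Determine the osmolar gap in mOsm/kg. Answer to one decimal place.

Calculated osmolality = 2·Na + glucose + BUN/2.8
= 2·130 + 5.1 + 99/2.8
= 260 + 5.10 + 35.36
= 300.46 mOsm/kg ≈ 300.5 mOsm/kg
Osmolar gap = measured − calculated = 301 − 300.5 = 0.5 mOsm/kg

0.5 mOsm/kg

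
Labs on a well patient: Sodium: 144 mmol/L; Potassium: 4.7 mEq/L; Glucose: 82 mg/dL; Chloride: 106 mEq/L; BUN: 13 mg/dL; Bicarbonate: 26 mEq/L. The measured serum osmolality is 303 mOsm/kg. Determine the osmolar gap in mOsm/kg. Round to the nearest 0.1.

Calculated osmolality = 2·Na + glucose/18 + BUN/2.8
= 2·144 + 82/18 + 13/2.8
= 288 + 4.56 + 4.64
= 297.2 mOsm/kg ≈ 297.2 mOsm/kg
Osmolar gap = measured − calculated = 303 − 297.2 = 5.8 mOsm/kg

5.8 mOsm/kg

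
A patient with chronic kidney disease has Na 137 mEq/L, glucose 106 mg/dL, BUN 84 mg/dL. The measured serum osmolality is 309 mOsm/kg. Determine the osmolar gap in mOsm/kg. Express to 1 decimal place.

-0.9 mOsm/kg

Calculated osmolality = 2·Na + glucose/18 + BUN/2.8
= 2·137 + 106/18 + 84/2.8
= 274 + 5.89 + 30
= 309.89 mOsm/kg ≈ 309.9 mOsm/kg
Osmolar gap = measured − calculated = 309 − 309.9 = -0.9 mOsm/kg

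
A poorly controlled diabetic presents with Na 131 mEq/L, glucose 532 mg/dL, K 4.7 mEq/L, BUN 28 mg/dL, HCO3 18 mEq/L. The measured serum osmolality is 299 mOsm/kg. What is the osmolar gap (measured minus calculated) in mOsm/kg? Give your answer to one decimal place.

-2.6 mOsm/kg

Calculated osmolality = 2·Na + glucose/18 + BUN/2.8
= 2·131 + 532/18 + 28/2.8
= 262 + 29.56 + 10
= 301.56 mOsm/kg ≈ 301.6 mOsm/kg
Osmolar gap = measured − calculated = 299 − 301.6 = -2.6 mOsm/kg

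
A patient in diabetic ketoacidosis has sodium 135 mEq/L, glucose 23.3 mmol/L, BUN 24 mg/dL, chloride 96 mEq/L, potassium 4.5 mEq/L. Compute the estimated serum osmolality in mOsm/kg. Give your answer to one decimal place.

Calculated osmolality = 2·Na + glucose + BUN/2.8
= 2·135 + 23.3 + 24/2.8
= 270 + 23.30 + 8.57
= 301.87 mOsm/kg

301.9 mOsm/kg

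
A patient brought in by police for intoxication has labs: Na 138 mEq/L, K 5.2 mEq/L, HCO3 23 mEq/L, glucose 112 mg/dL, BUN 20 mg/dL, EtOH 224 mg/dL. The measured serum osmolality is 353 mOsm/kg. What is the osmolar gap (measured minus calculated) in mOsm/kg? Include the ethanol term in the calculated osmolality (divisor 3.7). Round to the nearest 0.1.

3.1 mOsm/kg

Calculated osmolality = 2·Na + glucose/18 + BUN/2.8 + ethanol/3.7
= 2·138 + 112/18 + 20/2.8 + 224/3.7
= 276 + 6.22 + 7.14 + 60.54
= 349.9 mOsm/kg ≈ 349.9 mOsm/kg
Osmolar gap = measured − calculated = 353 − 349.9 = 3.1 mOsm/kg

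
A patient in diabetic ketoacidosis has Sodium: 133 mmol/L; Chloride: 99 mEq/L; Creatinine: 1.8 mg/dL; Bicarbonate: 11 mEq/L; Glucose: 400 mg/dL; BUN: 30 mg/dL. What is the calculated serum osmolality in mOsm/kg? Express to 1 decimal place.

298.9 mOsm/kg

Calculated osmolality = 2·Na + glucose/18 + BUN/2.8
= 2·133 + 400/18 + 30/2.8
= 266 + 22.22 + 10.71
= 298.93 mOsm/kg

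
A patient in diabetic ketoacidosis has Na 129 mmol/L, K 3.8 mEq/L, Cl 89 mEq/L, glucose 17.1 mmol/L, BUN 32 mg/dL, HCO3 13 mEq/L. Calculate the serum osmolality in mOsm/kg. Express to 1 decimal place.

Calculated osmolality = 2·Na + glucose + BUN/2.8
= 2·129 + 17.1 + 32/2.8
= 258 + 17.10 + 11.43
= 286.53 mOsm/kg

286.5 mOsm/kg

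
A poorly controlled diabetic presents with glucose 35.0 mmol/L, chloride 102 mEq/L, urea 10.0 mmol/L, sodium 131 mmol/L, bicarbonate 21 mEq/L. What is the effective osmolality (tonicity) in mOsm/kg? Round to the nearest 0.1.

297.0 mOsm/kg

Effective osmolality excludes urea (freely permeant across cell membranes):
2·Na + glucose
= 2·131 + 35
= 262 + 35
= 297 mOsm/kg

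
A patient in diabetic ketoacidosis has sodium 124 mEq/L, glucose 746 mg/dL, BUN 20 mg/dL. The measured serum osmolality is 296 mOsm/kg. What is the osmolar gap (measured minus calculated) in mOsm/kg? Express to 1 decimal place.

Calculated osmolality = 2·Na + glucose/18 + BUN/2.8
= 2·124 + 746/18 + 20/2.8
= 248 + 41.44 + 7.14
= 296.58 mOsm/kg ≈ 296.6 mOsm/kg
Osmolar gap = measured − calculated = 296 − 296.6 = -0.6 mOsm/kg

-0.6 mOsm/kg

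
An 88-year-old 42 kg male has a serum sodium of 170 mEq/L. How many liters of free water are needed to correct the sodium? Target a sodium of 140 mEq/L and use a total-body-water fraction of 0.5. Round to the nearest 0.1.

TBW = 0.5 · 42 = 21 L
Free water deficit = TBW · (Na/140 − 1)
= 21 · (170/140 − 1)
= 21 · 0.2143
= 4.5 L

4.5 L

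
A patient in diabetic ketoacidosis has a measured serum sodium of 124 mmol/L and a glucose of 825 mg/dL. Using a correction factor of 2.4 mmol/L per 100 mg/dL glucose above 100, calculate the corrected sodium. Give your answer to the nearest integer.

141 mmol/L

Corrected Na = measured Na + 2.4 · (glucose − 100)/100
= 124 + 2.4 · (825 − 100)/100
= 124 + 17.4
= 141.4 mmol/L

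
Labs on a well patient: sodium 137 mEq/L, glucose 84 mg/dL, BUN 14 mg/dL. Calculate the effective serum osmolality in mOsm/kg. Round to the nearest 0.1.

278.7 mOsm/kg

Effective osmolality excludes urea (freely permeant across cell membranes):
2·Na + glucose/18
= 2·137 + 84/18
= 274 + 4.67
= 278.67 mOsm/kg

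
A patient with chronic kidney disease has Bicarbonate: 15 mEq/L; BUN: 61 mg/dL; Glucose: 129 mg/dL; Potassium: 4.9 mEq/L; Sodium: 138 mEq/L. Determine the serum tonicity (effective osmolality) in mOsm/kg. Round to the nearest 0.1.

283.2 mOsm/kg

Effective osmolality excludes urea (freely permeant across cell membranes):
2·Na + glucose/18
= 2·138 + 129/18
= 276 + 7.17
= 283.17 mOsm/kg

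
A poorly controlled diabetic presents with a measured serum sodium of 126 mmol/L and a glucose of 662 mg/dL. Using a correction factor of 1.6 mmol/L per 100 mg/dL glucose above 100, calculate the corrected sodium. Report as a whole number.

Corrected Na = measured Na + 1.6 · (glucose − 100)/100
= 126 + 1.6 · (662 − 100)/100
= 126 + 9
= 135 mmol/L

135 mmol/L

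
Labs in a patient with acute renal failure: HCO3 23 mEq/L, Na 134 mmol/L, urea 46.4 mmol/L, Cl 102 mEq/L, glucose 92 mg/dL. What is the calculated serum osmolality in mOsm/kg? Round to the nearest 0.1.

Calculated osmolality = 2·Na + glucose/18 + urea
= 2·134 + 92/18 + 46.4
= 268 + 5.11 + 46.40
= 319.51 mOsm/kg

319.5 mOsm/kg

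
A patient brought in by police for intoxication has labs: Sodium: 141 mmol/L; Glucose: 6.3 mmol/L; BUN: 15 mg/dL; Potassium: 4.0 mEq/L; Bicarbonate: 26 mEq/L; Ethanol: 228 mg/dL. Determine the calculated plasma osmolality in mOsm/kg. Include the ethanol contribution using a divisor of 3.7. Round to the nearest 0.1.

355.3 mOsm/kg

Calculated osmolality = 2·Na + glucose + BUN/2.8 + ethanol/3.7
= 2·141 + 6.3 + 15/2.8 + 228/3.7
= 282 + 6.30 + 5.36 + 61.62
= 355.28 mOsm/kg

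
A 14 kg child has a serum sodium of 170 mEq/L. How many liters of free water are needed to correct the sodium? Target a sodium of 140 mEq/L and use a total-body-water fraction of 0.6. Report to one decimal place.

TBW = 0.6 · 14 = 8.4 L
Free water deficit = TBW · (Na/140 − 1)
= 8.4 · (170/140 − 1)
= 8.4 · 0.2143
= 1.8 L

1.8 L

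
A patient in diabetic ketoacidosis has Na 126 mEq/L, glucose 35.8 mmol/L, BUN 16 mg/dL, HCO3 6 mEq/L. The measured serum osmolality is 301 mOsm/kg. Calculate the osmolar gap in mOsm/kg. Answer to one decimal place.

7.5 mOsm/kg

Calculated osmolality = 2·Na + glucose + BUN/2.8
= 2·126 + 35.8 + 16/2.8
= 252 + 35.80 + 5.71
= 293.51 mOsm/kg ≈ 293.5 mOsm/kg
Osmolar gap = measured − calculated = 301 − 293.5 = 7.5 mOsm/kg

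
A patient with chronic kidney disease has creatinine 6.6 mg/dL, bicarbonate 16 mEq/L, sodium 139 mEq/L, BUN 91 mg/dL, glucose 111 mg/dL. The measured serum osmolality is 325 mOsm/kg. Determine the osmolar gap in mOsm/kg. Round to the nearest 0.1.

Calculated osmolality = 2·Na + glucose/18 + BUN/2.8
= 2·139 + 111/18 + 91/2.8
= 278 + 6.17 + 32.50
= 316.67 mOsm/kg ≈ 316.7 mOsm/kg
Osmolar gap = measured − calculated = 325 − 316.7 = 8.3 mOsm/kg

8.3 mOsm/kg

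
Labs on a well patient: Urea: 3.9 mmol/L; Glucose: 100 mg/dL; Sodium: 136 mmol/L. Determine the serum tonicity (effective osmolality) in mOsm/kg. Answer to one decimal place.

Effective osmolality excludes urea (freely permeant across cell membranes):
2·Na + glucose/18
= 2·136 + 100/18
= 272 + 5.56
= 277.56 mOsm/kg

277.6 mOsm/kg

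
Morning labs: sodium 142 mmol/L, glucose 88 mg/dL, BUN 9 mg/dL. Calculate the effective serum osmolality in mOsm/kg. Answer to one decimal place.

288.9 mOsm/kg

Effective osmolality excludes urea (freely permeant across cell membranes):
2·Na + glucose/18
= 2·142 + 88/18
= 284 + 4.89
= 288.89 mOsm/kg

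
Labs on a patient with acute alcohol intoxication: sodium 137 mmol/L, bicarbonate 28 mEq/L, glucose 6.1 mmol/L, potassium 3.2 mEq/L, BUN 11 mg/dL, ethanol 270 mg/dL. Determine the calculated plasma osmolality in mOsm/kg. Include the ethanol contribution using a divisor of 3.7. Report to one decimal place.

357.0 mOsm/kg

Calculated osmolality = 2·Na + glucose + BUN/2.8 + ethanol/3.7
= 2·137 + 6.1 + 11/2.8 + 270/3.7
= 274 + 6.10 + 3.93 + 72.97
= 357 mOsm/kg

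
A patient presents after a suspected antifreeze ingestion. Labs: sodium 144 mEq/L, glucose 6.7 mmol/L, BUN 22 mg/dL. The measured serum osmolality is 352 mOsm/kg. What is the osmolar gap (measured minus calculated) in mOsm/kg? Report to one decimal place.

49.4 mOsm/kg

Calculated osmolality = 2·Na + glucose + BUN/2.8
= 2·144 + 6.7 + 22/2.8
= 288 + 6.70 + 7.86
= 302.56 mOsm/kg ≈ 302.6 mOsm/kg
Osmolar gap = measured − calculated = 352 − 302.6 = 49.4 mOsm/kg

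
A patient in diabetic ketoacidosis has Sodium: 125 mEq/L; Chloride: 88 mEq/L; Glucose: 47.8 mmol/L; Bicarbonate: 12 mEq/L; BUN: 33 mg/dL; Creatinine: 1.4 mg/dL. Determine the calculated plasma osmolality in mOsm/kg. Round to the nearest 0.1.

Calculated osmolality = 2·Na + glucose + BUN/2.8
= 2·125 + 47.8 + 33/2.8
= 250 + 47.80 + 11.79
= 309.59 mOsm/kg

309.6 mOsm/kg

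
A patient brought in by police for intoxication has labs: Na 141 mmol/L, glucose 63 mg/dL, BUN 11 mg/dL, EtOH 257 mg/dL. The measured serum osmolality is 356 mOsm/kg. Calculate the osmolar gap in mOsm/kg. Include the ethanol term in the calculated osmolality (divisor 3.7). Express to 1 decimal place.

Calculated osmolality = 2·Na + glucose/18 + BUN/2.8 + ethanol/3.7
= 2·141 + 63/18 + 11/2.8 + 257/3.7
= 282 + 3.50 + 3.93 + 69.46
= 358.89 mOsm/kg ≈ 358.9 mOsm/kg
Osmolar gap = measured − calculated = 356 − 358.9 = -2.9 mOsm/kg

-2.9 mOsm/kg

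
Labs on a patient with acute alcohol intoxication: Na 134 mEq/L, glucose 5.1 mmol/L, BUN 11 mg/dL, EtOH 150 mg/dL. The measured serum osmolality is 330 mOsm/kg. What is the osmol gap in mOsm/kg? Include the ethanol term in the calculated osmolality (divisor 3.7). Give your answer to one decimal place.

12.4 mOsm/kg

Calculated osmolality = 2·Na + glucose + BUN/2.8 + ethanol/3.7
= 2·134 + 5.1 + 11/2.8 + 150/3.7
= 268 + 5.10 + 3.93 + 40.54
= 317.57 mOsm/kg ≈ 317.6 mOsm/kg
Osmolar gap = measured − calculated = 330 − 317.6 = 12.4 mOsm/kg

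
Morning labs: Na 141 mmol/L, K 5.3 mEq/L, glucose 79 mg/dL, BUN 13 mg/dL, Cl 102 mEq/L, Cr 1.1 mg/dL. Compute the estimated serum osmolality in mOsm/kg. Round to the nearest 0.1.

291.0 mOsm/kg

Calculated osmolality = 2·Na + glucose/18 + BUN/2.8
= 2·141 + 79/18 + 13/2.8
= 282 + 4.39 + 4.64
= 291.03 mOsm/kg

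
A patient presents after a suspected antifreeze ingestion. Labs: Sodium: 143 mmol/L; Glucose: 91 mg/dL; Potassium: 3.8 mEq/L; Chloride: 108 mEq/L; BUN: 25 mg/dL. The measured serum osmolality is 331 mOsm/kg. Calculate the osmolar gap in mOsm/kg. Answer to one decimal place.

31.0 mOsm/kg

Calculated osmolality = 2·Na + glucose/18 + BUN/2.8
= 2·143 + 91/18 + 25/2.8
= 286 + 5.06 + 8.93
= 299.99 mOsm/kg ≈ 300.0 mOsm/kg
Osmolar gap = measured − calculated = 331 − 300.0 = 31.0 mOsm/kg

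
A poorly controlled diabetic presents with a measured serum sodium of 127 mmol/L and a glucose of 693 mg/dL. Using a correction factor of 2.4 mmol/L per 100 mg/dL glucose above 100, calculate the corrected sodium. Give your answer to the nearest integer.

Corrected Na = measured Na + 2.4 · (glucose − 100)/100
= 127 + 2.4 · (693 − 100)/100
= 127 + 14.2
= 141.2 mmol/L

141 mmol/L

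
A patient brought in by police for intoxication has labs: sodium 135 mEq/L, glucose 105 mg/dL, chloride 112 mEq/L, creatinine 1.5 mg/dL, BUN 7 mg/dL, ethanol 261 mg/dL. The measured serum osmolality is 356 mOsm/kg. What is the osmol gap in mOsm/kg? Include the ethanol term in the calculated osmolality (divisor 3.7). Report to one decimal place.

Calculated osmolality = 2·Na + glucose/18 + BUN/2.8 + ethanol/3.7
= 2·135 + 105/18 + 7/2.8 + 261/3.7
= 270 + 5.83 + 2.50 + 70.54
= 348.87 mOsm/kg ≈ 348.9 mOsm/kg
Osmolar gap = measured − calculated = 356 − 348.9 = 7.1 mOsm/kg

7.1 mOsm/kg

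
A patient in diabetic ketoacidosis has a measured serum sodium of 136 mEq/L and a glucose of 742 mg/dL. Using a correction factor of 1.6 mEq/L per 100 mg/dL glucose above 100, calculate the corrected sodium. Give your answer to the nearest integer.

146 mEq/L

Corrected Na = measured Na + 1.6 · (glucose − 100)/100
= 136 + 1.6 · (742 − 100)/100
= 136 + 10.3
= 146.3 mEq/L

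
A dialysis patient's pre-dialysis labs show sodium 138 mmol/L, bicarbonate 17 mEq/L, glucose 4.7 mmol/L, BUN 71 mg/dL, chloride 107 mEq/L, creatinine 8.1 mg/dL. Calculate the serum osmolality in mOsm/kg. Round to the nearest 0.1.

306.1 mOsm/kg

Calculated osmolality = 2·Na + glucose + BUN/2.8
= 2·138 + 4.7 + 71/2.8
= 276 + 4.70 + 25.36
= 306.06 mOsm/kg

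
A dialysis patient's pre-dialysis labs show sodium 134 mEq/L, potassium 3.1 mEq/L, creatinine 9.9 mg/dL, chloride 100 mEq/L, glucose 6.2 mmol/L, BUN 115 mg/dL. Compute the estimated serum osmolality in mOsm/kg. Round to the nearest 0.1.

Calculated osmolality = 2·Na + glucose + BUN/2.8
= 2·134 + 6.2 + 115/2.8
= 268 + 6.20 + 41.07
= 315.27 mOsm/kg

315.3 mOsm/kg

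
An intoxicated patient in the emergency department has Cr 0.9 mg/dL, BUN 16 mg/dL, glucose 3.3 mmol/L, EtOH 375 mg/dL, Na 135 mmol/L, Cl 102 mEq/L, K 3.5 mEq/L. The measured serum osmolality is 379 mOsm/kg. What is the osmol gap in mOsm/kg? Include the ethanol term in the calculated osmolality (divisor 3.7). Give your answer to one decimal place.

Calculated osmolality = 2·Na + glucose + BUN/2.8 + ethanol/3.7
= 2·135 + 3.3 + 16/2.8 + 375/3.7
= 270 + 3.30 + 5.71 + 101.35
= 380.36 mOsm/kg ≈ 380.4 mOsm/kg
Osmolar gap = measured − calculated = 379 − 380.4 = -1.4 mOsm/kg

-1.4 mOsm/kg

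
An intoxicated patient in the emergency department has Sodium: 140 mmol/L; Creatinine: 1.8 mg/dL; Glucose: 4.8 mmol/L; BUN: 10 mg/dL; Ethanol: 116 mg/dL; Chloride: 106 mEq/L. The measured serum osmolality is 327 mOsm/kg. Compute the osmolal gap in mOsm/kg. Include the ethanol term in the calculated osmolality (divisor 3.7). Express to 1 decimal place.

7.3 mOsm/kg

Calculated osmolality = 2·Na + glucose + BUN/2.8 + ethanol/3.7
= 2·140 + 4.8 + 10/2.8 + 116/3.7
= 280 + 4.80 + 3.57 + 31.35
= 319.72 mOsm/kg ≈ 319.7 mOsm/kg
Osmolar gap = measured − calculated = 327 − 319.7 = 7.3 mOsm/kg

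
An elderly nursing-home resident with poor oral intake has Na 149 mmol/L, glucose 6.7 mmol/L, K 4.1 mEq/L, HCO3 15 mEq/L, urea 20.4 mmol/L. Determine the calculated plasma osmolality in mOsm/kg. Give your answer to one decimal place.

Calculated osmolality = 2·Na + glucose + urea
= 2·149 + 6.7 + 20.4
= 298 + 6.70 + 20.40
= 325.1 mOsm/kg

325.1 mOsm/kg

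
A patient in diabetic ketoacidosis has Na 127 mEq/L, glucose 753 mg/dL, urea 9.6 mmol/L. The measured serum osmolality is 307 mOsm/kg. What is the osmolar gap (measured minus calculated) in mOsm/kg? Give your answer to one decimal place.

Calculated osmolality = 2·Na + glucose/18 + urea
= 2·127 + 753/18 + 9.6
= 254 + 41.83 + 9.60
= 305.43 mOsm/kg ≈ 305.4 mOsm/kg
Osmolar gap = measured − calculated = 307 − 305.4 = 1.6 mOsm/kg

1.6 mOsm/kg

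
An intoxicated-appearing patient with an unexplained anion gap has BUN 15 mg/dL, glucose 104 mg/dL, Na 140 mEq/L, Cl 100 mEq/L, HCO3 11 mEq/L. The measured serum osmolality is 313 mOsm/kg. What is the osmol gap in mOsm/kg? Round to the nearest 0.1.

Calculated osmolality = 2·Na + glucose/18 + BUN/2.8
= 2·140 + 104/18 + 15/2.8
= 280 + 5.78 + 5.36
= 291.14 mOsm/kg ≈ 291.1 mOsm/kg
Osmolar gap = measured − calculated = 313 − 291.1 = 21.9 mOsm/kg

21.9 mOsm/kg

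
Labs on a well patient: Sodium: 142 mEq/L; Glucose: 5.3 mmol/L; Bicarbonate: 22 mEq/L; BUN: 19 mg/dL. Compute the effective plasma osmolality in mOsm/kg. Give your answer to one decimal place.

289.3 mOsm/kg

Effective osmolality excludes urea (freely permeant across cell membranes):
2·Na + glucose
= 2·142 + 5.3
= 284 + 5.3
= 289.3 mOsm/kg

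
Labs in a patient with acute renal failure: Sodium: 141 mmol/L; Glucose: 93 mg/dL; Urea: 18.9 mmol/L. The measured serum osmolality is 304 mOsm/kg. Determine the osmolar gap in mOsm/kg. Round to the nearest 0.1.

-2.1 mOsm/kg

Calculated osmolality = 2·Na + glucose/18 + urea
= 2·141 + 93/18 + 18.9
= 282 + 5.17 + 18.90
= 306.07 mOsm/kg ≈ 306.1 mOsm/kg
Osmolar gap = measured − calculated = 304 − 306.1 = -2.1 mOsm/kg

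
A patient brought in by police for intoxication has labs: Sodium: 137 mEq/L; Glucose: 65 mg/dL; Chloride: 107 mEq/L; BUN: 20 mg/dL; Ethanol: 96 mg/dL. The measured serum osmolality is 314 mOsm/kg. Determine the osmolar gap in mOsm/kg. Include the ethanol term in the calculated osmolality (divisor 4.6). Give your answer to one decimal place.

8.4 mOsm/kg

Calculated osmolality = 2·Na + glucose/18 + BUN/2.8 + ethanol/4.6
= 2·137 + 65/18 + 20/2.8 + 96/4.6
= 274 + 3.61 + 7.14 + 20.87
= 305.62 mOsm/kg ≈ 305.6 mOsm/kg
Osmolar gap = measured − calculated = 314 − 305.6 = 8.4 mOsm/kg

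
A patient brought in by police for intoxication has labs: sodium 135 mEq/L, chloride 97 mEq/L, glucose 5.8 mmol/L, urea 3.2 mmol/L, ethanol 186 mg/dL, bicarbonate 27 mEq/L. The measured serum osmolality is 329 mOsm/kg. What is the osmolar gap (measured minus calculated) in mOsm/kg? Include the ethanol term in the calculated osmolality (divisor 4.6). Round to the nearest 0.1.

Calculated osmolality = 2·Na + glucose + urea + ethanol/4.6
= 2·135 + 5.8 + 3.2 + 186/4.6
= 270 + 5.80 + 3.20 + 40.43
= 319.43 mOsm/kg ≈ 319.4 mOsm/kg
Osmolar gap = measured − calculated = 329 − 319.4 = 9.6 mOsm/kg

9.6 mOsm/kg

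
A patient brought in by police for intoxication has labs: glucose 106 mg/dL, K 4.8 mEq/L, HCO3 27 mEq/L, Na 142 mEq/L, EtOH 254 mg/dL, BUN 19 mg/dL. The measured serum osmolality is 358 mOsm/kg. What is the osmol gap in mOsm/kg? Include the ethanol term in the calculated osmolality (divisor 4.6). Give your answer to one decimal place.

Calculated osmolality = 2·Na + glucose/18 + BUN/2.8 + ethanol/4.6
= 2·142 + 106/18 + 19/2.8 + 254/4.6
= 284 + 5.89 + 6.79 + 55.22
= 351.9 mOsm/kg ≈ 351.9 mOsm/kg
Osmolar gap = measured − calculated = 358 − 351.9 = 6.1 mOsm/kg

6.1 mOsm/kg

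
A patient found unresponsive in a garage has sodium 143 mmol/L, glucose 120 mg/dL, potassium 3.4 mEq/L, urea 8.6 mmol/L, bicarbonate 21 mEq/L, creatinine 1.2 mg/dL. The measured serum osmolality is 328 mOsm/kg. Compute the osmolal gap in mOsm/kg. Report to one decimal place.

Calculated osmolality = 2·Na + glucose/18 + urea
= 2·143 + 120/18 + 8.6
= 286 + 6.67 + 8.60
= 301.27 mOsm/kg ≈ 301.3 mOsm/kg
Osmolar gap = measured − calculated = 328 − 301.3 = 26.7 mOsm/kg

26.7 mOsm/kg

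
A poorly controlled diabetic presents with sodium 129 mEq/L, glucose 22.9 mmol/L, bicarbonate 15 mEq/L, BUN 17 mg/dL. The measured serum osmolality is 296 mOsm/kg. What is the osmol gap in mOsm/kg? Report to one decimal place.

Calculated osmolality = 2·Na + glucose + BUN/2.8
= 2·129 + 22.9 + 17/2.8
= 258 + 22.90 + 6.07
= 286.97 mOsm/kg ≈ 287.0 mOsm/kg
Osmolar gap = measured − calculated = 296 − 287.0 = 9.0 mOsm/kg

9.0 mOsm/kg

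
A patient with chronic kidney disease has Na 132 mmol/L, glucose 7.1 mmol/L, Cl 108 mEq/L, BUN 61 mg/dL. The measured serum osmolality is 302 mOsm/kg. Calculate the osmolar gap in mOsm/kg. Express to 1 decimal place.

9.1 mOsm/kg

Calculated osmolality = 2·Na + glucose + BUN/2.8
= 2·132 + 7.1 + 61/2.8
= 264 + 7.10 + 21.79
= 292.89 mOsm/kg ≈ 292.9 mOsm/kg
Osmolar gap = measured − calculated = 302 − 292.9 = 9.1 mOsm/kg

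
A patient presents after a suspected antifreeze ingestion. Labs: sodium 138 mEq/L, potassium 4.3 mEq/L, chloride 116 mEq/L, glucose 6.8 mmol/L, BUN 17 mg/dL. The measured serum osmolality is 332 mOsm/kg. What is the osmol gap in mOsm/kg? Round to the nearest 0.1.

43.1 mOsm/kg

Calculated osmolality = 2·Na + glucose + BUN/2.8
= 2·138 + 6.8 + 17/2.8
= 276 + 6.80 + 6.07
= 288.87 mOsm/kg ≈ 288.9 mOsm/kg
Osmolar gap = measured − calculated = 332 − 288.9 = 43.1 mOsm/kg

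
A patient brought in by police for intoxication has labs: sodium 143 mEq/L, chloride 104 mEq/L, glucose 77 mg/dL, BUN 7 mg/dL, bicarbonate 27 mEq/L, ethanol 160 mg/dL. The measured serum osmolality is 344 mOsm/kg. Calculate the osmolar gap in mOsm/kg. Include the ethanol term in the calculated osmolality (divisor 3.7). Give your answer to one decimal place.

Calculated osmolality = 2·Na + glucose/18 + BUN/2.8 + ethanol/3.7
= 2·143 + 77/18 + 7/2.8 + 160/3.7
= 286 + 4.28 + 2.50 + 43.24
= 336.02 mOsm/kg ≈ 336.0 mOsm/kg
Osmolar gap = measured − calculated = 344 − 336.0 = 8.0 mOsm/kg

8.0 mOsm/kg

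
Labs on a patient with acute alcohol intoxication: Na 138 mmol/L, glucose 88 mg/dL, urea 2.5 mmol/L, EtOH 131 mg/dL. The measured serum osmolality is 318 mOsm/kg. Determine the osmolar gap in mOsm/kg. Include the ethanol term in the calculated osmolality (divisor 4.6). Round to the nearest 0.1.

6.1 mOsm/kg

Calculated osmolality = 2·Na + glucose/18 + urea + ethanol/4.6
= 2·138 + 88/18 + 2.5 + 131/4.6
= 276 + 4.89 + 2.50 + 28.48
= 311.87 mOsm/kg ≈ 311.9 mOsm/kg
Osmolar gap = measured − calculated = 318 − 311.9 = 6.1 mOsm/kg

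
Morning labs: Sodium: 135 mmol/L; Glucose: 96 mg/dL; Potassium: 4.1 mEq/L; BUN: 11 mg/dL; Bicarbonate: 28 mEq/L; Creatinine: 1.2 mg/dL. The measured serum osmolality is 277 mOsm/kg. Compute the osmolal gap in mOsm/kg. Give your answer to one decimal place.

-2.3 mOsm/kg

Calculated osmolality = 2·Na + glucose/18 + BUN/2.8
= 2·135 + 96/18 + 11/2.8
= 270 + 5.33 + 3.93
= 279.26 mOsm/kg ≈ 279.3 mOsm/kg
Osmolar gap = measured − calculated = 277 − 279.3 = -2.3 mOsm/kg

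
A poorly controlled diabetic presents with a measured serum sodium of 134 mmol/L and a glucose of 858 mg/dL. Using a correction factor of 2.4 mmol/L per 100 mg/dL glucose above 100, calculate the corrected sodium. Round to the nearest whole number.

152 mmol/L

Corrected Na = measured Na + 2.4 · (glucose − 100)/100
= 134 + 2.4 · (858 − 100)/100
= 134 + 18.2
= 152.2 mmol/L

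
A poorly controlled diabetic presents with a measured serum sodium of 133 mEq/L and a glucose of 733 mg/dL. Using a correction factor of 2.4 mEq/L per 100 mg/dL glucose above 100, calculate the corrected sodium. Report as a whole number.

Corrected Na = measured Na + 2.4 · (glucose − 100)/100
= 133 + 2.4 · (733 − 100)/100
= 133 + 15.2
= 148.2 mEq/L

148 mEq/L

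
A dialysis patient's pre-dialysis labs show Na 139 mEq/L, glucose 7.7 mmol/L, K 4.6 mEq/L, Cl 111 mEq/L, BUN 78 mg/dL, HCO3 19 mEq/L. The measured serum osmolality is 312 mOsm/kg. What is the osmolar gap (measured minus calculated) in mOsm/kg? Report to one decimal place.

-1.6 mOsm/kg

Calculated osmolality = 2·Na + glucose + BUN/2.8
= 2·139 + 7.7 + 78/2.8
= 278 + 7.70 + 27.86
= 313.56 mOsm/kg ≈ 313.6 mOsm/kg
Osmolar gap = measured − calculated = 312 − 313.6 = -1.6 mOsm/kg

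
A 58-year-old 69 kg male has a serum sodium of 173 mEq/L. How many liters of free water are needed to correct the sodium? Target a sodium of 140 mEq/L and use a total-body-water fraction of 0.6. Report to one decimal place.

TBW = 0.6 · 69 = 41.4 L
Free water deficit = TBW · (Na/140 − 1)
= 41.4 · (173/140 − 1)
= 41.4 · 0.2357
= 9.76 L

9.8 L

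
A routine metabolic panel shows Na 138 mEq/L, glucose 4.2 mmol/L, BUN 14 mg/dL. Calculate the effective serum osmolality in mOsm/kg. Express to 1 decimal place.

Effective osmolality excludes urea (freely permeant across cell membranes):
2·Na + glucose
= 2·138 + 4.2
= 276 + 4.2
= 280.2 mOsm/kg

280.2 mOsm/kg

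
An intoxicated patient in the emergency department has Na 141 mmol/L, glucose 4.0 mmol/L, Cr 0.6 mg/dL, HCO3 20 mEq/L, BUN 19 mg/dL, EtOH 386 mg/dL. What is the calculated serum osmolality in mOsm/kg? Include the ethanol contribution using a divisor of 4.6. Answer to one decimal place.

376.7 mOsm/kg

Calculated osmolality = 2·Na + glucose + BUN/2.8 + ethanol/4.6
= 2·141 + 4 + 19/2.8 + 386/4.6
= 282 + 4 + 6.79 + 83.91
= 376.7 mOsm/kg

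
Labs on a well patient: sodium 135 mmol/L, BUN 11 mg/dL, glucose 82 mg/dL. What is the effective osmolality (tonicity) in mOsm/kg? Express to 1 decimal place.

274.6 mOsm/kg

Effective osmolality excludes urea (freely permeant across cell membranes):
2·Na + glucose/18
= 2·135 + 82/18
= 270 + 4.56
= 274.56 mOsm/kg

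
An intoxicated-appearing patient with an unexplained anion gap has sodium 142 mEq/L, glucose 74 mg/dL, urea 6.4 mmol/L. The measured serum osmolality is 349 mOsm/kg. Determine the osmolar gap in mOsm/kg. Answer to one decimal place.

Calculated osmolality = 2·Na + glucose/18 + urea
= 2·142 + 74/18 + 6.4
= 284 + 4.11 + 6.40
= 294.51 mOsm/kg ≈ 294.5 mOsm/kg
Osmolar gap = measured − calculated = 349 − 294.5 = 54.5 mOsm/kg

54.5 mOsm/kg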